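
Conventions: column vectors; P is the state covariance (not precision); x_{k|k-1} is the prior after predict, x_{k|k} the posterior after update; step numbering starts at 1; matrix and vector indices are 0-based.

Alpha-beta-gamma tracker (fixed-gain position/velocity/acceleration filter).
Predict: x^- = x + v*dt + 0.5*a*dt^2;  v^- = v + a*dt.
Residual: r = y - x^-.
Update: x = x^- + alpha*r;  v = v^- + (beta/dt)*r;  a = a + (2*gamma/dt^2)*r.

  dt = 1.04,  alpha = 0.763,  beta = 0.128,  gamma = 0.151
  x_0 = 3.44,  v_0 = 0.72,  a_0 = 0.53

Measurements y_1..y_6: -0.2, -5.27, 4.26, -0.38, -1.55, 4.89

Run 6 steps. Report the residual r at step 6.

resid = 7.9751

step 1: x_pred=4.4754  r=-4.6754  x^+=0.9081  v^+=0.6958  a^+=-0.7755
step 2: x_pred=1.2123  r=-6.4823  x^+=-3.7337  v^+=-0.9085  a^+=-2.5854
step 3: x_pred=-6.0768  r=10.3368  x^+=1.8102  v^+=-2.3251  a^+=0.3008
step 4: x_pred=-0.4453  r=0.0653  x^+=-0.3955  v^+=-2.0043  a^+=0.3190
step 5: x_pred=-2.3074  r=0.7574  x^+=-1.7295  v^+=-1.5793  a^+=0.5305
step 6: x_pred=-3.0851  r=7.9751  x^+=2.9999  v^+=-0.0460  a^+=2.7573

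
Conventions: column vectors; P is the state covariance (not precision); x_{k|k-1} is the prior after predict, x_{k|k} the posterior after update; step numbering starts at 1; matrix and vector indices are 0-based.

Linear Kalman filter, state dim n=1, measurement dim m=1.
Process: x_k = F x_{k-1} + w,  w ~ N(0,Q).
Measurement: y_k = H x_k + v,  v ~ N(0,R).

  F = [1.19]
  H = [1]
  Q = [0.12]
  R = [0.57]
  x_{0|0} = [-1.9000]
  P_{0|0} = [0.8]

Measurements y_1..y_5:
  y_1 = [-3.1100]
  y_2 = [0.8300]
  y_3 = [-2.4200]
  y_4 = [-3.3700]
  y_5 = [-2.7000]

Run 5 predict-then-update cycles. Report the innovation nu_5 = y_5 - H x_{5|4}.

innov = [0.5888]

step 1: x^-=[-2.2610]  P^-=[1.2529]  S=[1.8229]  K=[0.6873]  nu=[-0.8490]  x^+=[-2.8445]  P^+=[0.3918]
step 2: x^-=[-3.3850]  P^-=[0.6748]  S=[1.2448]  K=[0.5421]  nu=[4.2150]  x^+=[-1.1001]  P^+=[0.3090]
step 3: x^-=[-1.3091]  P^-=[0.5576]  S=[1.1276]  K=[0.4945]  nu=[-1.1109]  x^+=[-1.8584]  P^+=[0.2819]
step 4: x^-=[-2.2115]  P^-=[0.5191]  S=[1.0891]  K=[0.4766]  nu=[-1.1585]  x^+=[-2.7637]  P^+=[0.2717]
step 5: x^-=[-3.2888]  P^-=[0.5047]  S=[1.0747]  K=[0.4696]  nu=[0.5888]  x^+=[-3.0123]  P^+=[0.2677]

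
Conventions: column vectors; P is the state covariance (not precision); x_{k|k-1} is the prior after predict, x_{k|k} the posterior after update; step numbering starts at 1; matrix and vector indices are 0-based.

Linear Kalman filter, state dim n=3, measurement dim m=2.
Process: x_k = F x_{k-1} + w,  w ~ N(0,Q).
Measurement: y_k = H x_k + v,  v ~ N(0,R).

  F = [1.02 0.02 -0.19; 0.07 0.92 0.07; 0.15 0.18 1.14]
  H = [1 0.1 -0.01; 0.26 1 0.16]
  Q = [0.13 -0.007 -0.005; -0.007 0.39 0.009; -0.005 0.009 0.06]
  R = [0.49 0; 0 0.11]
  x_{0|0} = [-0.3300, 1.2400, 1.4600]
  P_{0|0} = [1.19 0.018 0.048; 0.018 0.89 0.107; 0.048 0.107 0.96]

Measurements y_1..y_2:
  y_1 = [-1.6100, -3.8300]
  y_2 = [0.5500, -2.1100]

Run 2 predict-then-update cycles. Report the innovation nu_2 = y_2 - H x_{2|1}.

innov = [2.4041, 1.3616]

step 1: x^-=[-0.5892, 1.2199, 1.8381]  P^-=[1.3844 0.0827 0.0289; 0.0827 1.1704 0.3661; 0.0289 0.3661 1.4245]  S=[1.9015 0.5663; 0.5663 1.5730]  K=[0.7254 0.0232; -0.1497 0.8488; -0.0974 0.4175]  nu=[-1.1244, -5.1908]  x^+=[-1.5253, -3.0180, -0.2194]  P^+=[0.3641 -0.0885 -0.0222; -0.0885 0.1383 -0.1368; -0.0222 -0.1368 1.1784]
step 2: x^-=[-1.5744, -2.8987, -1.0221]  P^-=[0.5574 -0.0549 -0.2442; -0.0549 0.4854 -0.0308; -0.2442 -0.0308 1.5356]  S=[1.0464 0.0960; 0.0960 0.6136]  K=[0.5298 0.0001; -0.0766 0.7717; -0.2777 0.2901]  nu=[2.4041, 1.3616]  x^+=[-0.3007, -2.0322, -1.2946]  P^+=[0.2637 -0.0517 -0.1051; -0.0517 0.1252 -0.1678; -0.1051 -0.1678 1.4187]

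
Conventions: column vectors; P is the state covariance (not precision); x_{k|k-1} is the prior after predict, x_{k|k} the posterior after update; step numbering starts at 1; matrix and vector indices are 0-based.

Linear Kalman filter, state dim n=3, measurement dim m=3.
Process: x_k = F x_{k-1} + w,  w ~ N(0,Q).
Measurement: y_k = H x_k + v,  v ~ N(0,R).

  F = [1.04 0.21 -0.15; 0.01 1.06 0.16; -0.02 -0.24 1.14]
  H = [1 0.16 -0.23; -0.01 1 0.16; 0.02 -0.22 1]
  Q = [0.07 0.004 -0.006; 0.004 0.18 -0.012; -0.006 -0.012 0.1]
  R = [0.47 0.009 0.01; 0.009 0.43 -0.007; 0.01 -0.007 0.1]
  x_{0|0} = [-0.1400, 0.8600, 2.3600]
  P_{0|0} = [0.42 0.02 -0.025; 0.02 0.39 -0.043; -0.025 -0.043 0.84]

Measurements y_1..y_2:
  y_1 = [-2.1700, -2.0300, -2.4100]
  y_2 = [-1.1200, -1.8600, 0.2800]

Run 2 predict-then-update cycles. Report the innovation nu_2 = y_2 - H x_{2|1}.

step 1: x^-=[-0.3190, 1.2878, 2.4868]  P^-=[0.5796 0.0984 -0.2247; 0.0984 0.6255 -0.0091; -0.2247 -0.0091 1.2392]  S=[1.2667 0.1213 -0.5323; 0.1213 1.0831 0.0485; -0.5323 0.0485 1.3638]  K=[0.5256 -0.0081 0.0333; 0.0602 0.5731 -0.1030; -0.0457 0.1423 0.8839]  nu=[-1.4851, -3.7189, -4.6071]  x^+=[-1.2231, -0.4583, -2.0466]  P^+=[0.2478 0.0028 0.0043; 0.0028 0.2414 0.0393; 0.0043 0.0393 0.0955]
step 2: x^-=[-1.0613, -0.8255, -2.1986]  P^-=[0.3483 0.0569 -0.0244; 0.0569 0.4672 -0.0100; -0.0244 -0.0100 0.2164]  S=[0.8718 0.1272 -0.0880; 0.1272 0.8985 -0.0835; -0.0880 -0.0835 0.3421]  K=[0.4186 -0.0023 0.0195; 0.0628 0.4909 -0.1905; -0.0348 0.0931 0.6514]  nu=[-0.4323, -0.6933, 2.3183]  x^+=[-1.1954, -1.6347, -0.7380]  P^+=[0.1970 0.0041 0.0031; 0.0041 0.2092 0.0241; 0.0031 0.0241 0.0694]

innov = [-0.4323, -0.6933, 2.3183]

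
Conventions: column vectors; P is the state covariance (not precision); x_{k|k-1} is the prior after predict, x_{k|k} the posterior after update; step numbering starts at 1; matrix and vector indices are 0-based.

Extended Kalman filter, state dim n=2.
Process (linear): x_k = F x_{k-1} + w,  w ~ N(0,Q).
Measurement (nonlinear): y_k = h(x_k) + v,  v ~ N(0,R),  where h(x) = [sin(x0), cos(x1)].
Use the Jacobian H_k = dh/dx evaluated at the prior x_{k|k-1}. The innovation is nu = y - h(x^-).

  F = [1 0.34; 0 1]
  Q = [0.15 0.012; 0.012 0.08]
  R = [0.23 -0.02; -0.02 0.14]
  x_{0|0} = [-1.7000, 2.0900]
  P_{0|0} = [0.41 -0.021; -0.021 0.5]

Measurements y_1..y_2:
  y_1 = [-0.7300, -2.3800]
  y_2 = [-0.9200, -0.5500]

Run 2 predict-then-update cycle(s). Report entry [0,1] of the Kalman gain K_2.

step 1: x^-=[-0.9894, 2.0900]  P^-=[0.6035 0.1610; 0.1610 0.5800]  H_jac=[0.5492 0.0000; 0.0000 -0.8682]  S=[0.4120 -0.0968; -0.0968 0.5772]  K=[0.7782 -0.1117; 0.0101 -0.8707]  nu=[0.1057, -1.8838]  x^+=[-0.6967, 3.7314]  P^+=[0.3300 0.0359; 0.0359 0.1406]
step 2: x^-=[0.5720, 3.7314]  P^-=[0.5207 0.0958; 0.0958 0.2206]  H_jac=[0.8408 0.0000; 0.0000 0.5562]  S=[0.5981 0.0248; 0.0248 0.2082]  K=[0.7249 0.1695; 0.1107 0.5761]  nu=[-1.4613, 0.2811]  x^+=[-0.4397, 3.7314]  P^+=[0.1943 0.0166; 0.0166 0.1410]

K[0,1] = 0.1695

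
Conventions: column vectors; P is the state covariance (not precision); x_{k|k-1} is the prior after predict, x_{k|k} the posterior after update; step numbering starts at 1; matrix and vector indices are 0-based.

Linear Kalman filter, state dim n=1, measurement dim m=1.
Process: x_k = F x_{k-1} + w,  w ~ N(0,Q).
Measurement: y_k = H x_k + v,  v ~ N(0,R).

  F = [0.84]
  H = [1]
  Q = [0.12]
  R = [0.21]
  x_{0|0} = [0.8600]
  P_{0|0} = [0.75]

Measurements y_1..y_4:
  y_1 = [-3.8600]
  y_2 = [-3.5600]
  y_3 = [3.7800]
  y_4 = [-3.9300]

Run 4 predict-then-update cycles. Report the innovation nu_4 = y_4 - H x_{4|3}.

innov = [-4.3936]

step 1: x^-=[0.7224]  P^-=[0.6492]  S=[0.8592]  K=[0.7556]  nu=[-4.5824]  x^+=[-2.7400]  P^+=[0.1587]
step 2: x^-=[-2.3016]  P^-=[0.2320]  S=[0.4420]  K=[0.5248]  nu=[-1.2584]  x^+=[-2.9621]  P^+=[0.1102]
step 3: x^-=[-2.4881]  P^-=[0.1978]  S=[0.4078]  K=[0.4850]  nu=[6.2681]  x^+=[0.5519]  P^+=[0.1019]
step 4: x^-=[0.4636]  P^-=[0.1919]  S=[0.4019]  K=[0.4774]  nu=[-4.3936]  x^+=[-1.6341]  P^+=[0.1003]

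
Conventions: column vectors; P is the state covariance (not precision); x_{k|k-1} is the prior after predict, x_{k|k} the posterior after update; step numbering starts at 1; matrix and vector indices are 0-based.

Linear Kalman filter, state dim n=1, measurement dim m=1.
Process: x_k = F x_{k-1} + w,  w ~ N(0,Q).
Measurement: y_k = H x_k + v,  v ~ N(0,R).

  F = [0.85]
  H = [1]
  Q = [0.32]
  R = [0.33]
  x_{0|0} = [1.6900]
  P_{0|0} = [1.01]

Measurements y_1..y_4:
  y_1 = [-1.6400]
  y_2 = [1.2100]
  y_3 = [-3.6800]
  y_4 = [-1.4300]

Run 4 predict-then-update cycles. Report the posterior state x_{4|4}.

x_post = [-1.5429]

step 1: x^-=[1.4365]  P^-=[1.0497]  S=[1.3797]  K=[0.7608]  nu=[-3.0765]  x^+=[-0.9042]  P^+=[0.2511]
step 2: x^-=[-0.7685]  P^-=[0.5014]  S=[0.8314]  K=[0.6031]  nu=[1.9785]  x^+=[0.4247]  P^+=[0.1990]
step 3: x^-=[0.3610]  P^-=[0.4638]  S=[0.7938]  K=[0.5843]  nu=[-4.0410]  x^+=[-2.0001]  P^+=[0.1928]
step 4: x^-=[-1.7000]  P^-=[0.4593]  S=[0.7893]  K=[0.5819]  nu=[0.2700]  x^+=[-1.5429]  P^+=[0.1920]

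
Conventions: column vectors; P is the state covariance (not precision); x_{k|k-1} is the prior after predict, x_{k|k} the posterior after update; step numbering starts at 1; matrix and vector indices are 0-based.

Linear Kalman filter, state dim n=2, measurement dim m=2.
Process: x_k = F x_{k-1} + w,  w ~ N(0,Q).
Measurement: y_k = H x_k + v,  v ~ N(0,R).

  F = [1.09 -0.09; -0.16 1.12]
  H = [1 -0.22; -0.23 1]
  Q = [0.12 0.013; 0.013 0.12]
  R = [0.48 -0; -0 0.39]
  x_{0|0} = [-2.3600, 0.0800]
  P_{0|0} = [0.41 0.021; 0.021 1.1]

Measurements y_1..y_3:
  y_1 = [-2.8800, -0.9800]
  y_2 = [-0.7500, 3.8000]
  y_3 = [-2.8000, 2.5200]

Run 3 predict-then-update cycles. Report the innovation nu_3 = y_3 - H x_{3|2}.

innov = [-0.1516, 0.1270]

step 1: x^-=[-2.5796, 0.4672]  P^-=[0.6119 -0.1434; -0.1434 1.5028]  S=[1.2278 -0.6221; -0.6221 1.9912]  K=[0.5367 0.0250; 0.0056 0.7730]  nu=[-0.1976, -2.0405]  x^+=[-2.7366, -1.1113]  P^+=[0.2736 0.0727; 0.0727 0.3182]
step 2: x^-=[-2.8829, -0.8068]  P^-=[0.4334 0.0230; 0.0230 0.5001]  S=[0.9275 -0.1856; -0.1856 0.9025]  K=[0.4639 0.0104; 0.0165 0.5517]  nu=[1.9554, 3.9437]  x^+=[-1.9348, 1.4013]  P^+=[0.2355 0.0582; 0.0582 0.2286]
step 3: x^-=[-2.2350, 1.8790]  P^-=[0.3902 0.0208; 0.0208 0.3919]  S=[0.8800 -0.1541; -0.1541 0.7929]  K=[0.4379 -0.0019; 0.0115 0.4904]  nu=[-0.1516, 0.1270]  x^+=[-2.3016, 1.9395]  P^+=[0.2212 0.0502; 0.0502 0.2028]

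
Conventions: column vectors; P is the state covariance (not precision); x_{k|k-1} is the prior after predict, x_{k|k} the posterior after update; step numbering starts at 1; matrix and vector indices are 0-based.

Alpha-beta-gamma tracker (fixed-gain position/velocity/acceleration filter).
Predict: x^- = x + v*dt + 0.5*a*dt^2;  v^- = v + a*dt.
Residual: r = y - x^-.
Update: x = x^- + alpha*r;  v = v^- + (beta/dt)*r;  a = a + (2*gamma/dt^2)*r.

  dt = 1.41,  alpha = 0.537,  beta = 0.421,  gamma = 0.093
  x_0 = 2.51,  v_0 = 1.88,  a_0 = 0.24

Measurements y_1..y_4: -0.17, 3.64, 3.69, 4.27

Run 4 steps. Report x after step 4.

step 1: x_pred=5.3994  r=-5.5694  x^+=2.4086  v^+=0.5555  a^+=-0.2811
step 2: x_pred=2.9125  r=0.7275  x^+=3.3032  v^+=0.3764  a^+=-0.2130
step 3: x_pred=3.6222  r=0.0678  x^+=3.6586  v^+=0.0964  a^+=-0.2066
step 4: x_pred=3.5891  r=0.6809  x^+=3.9547  v^+=0.0083  a^+=-0.1429

x_post = 3.9547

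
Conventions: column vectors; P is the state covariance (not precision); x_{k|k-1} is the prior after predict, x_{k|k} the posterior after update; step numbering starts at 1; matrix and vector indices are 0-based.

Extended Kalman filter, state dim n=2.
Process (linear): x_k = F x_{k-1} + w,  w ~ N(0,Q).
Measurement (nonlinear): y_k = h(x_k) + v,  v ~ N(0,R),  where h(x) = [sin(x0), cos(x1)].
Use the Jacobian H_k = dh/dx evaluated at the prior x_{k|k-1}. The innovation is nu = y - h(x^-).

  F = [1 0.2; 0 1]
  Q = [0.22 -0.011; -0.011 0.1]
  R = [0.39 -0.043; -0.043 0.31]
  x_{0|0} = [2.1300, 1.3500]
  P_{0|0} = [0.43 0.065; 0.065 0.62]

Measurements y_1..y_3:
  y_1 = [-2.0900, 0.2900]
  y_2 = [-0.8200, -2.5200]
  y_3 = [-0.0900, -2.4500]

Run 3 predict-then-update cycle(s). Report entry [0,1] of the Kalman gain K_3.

K[0,1] = 0.0672

step 1: x^-=[2.4000, 1.3500]  P^-=[0.7008 0.1780; 0.1780 0.7200]  H_jac=[-0.7374 0.0000; 0.0000 -0.9757]  S=[0.7711 0.0851; 0.0851 0.9955]  K=[-0.6571 -0.1183; -0.0932 -0.6978]  nu=[-2.7655, 0.0710]  x^+=[4.2089, 1.5583]  P^+=[0.3407 0.0086; 0.0086 0.2176]
step 2: x^-=[4.5206, 1.5583]  P^-=[0.5728 0.0411; 0.0411 0.3176]  H_jac=[-0.1906 0.0000; 0.0000 -0.9999]  S=[0.4108 -0.0352; -0.0352 0.6275]  K=[-0.2727 -0.0808; -0.0627 -0.5095]  nu=[0.1617, -2.5325]  x^+=[4.6812, 2.8386]  P^+=[0.5397 0.0133; 0.0133 0.1553]
step 3: x^-=[5.2489, 2.8386]  P^-=[0.7713 0.0334; 0.0334 0.2553]  H_jac=[0.5112 0.0000; 0.0000 -0.2984]  S=[0.5915 -0.0481; -0.0481 0.3327]  K=[0.6720 0.0672; 0.0104 -0.2274]  nu=[0.7695, -1.4955]  x^+=[5.6655, 3.1867]  P^+=[0.5070 0.0270; 0.0270 0.2378]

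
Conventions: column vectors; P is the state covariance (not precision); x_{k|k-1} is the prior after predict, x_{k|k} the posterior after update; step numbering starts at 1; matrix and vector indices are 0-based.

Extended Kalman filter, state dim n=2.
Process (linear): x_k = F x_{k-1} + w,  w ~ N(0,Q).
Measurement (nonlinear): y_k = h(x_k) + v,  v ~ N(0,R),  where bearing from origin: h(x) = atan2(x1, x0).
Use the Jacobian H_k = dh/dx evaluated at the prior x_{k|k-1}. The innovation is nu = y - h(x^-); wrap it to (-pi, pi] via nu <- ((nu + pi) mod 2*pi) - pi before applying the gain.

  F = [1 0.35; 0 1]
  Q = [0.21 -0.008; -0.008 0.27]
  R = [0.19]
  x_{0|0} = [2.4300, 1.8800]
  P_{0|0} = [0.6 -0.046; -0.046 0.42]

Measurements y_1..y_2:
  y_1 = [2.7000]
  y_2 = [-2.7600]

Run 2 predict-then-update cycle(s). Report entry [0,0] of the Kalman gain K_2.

step 1: x^-=[3.0880, 1.8800]  P^-=[0.8292 0.0930; 0.0930 0.6900]  H_jac=[-0.1438 0.2363]  S=[0.2394]  K=[-0.4065; 0.6252]  nu=[2.1531]  x^+=[2.2127, 3.2262]  P^+=[0.7897 0.1538; 0.1538 0.5964]
step 2: x^-=[3.3418, 3.2262]  P^-=[1.1804 0.3546; 0.3546 0.8664]  H_jac=[-0.1495 0.1549]  S=[0.2208]  K=[-0.5508; 0.3677]  nu=[2.7554]  x^+=[1.8242, 4.2394]  P^+=[1.1135 0.3993; 0.3993 0.8366]

K[0,0] = -0.5508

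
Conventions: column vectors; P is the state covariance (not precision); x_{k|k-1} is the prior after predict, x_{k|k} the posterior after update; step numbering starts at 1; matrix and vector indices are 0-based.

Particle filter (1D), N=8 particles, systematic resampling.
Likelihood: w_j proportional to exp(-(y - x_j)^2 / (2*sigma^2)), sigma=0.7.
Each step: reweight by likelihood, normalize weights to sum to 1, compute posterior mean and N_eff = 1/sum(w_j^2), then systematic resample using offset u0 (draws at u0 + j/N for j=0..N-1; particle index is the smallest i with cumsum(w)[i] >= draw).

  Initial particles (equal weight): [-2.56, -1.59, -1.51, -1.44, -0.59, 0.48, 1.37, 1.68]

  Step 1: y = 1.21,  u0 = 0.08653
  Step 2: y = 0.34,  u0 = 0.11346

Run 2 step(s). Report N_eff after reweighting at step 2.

N_eff = 5.1007

step 1: w=[0.0000, 0.0001, 0.0002, 0.0003, 0.0153, 0.2428, 0.4074, 0.3338]  mean=1.2254  Neff=2.9711  idx=[5, 5, 6, 6, 6, 7, 7, 7]
step 2: w=[0.2836, 0.2836, 0.0980, 0.0980, 0.0980, 0.0463, 0.0463, 0.0463]  mean=0.9083  Neff=5.1007  idx=[0, 0, 1, 1, 2, 3, 5, 7]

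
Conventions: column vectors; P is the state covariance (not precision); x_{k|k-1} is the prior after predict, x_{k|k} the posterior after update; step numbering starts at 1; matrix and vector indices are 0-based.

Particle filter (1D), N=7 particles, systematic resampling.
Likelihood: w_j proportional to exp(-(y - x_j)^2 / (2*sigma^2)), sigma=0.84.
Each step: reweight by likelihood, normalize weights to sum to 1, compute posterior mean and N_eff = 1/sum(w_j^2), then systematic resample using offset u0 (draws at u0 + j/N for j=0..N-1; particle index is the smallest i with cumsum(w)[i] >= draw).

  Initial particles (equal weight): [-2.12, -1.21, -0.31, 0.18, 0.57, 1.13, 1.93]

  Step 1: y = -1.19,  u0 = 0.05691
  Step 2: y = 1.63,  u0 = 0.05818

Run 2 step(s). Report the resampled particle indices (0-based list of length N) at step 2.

resampled_idx = [4, 4, 5, 6, 6, 6, 6]

step 1: w=[0.2152, 0.3970, 0.2294, 0.1050, 0.0442, 0.0088, 0.0004]  mean=-0.9529  Neff=3.7091  idx=[0, 0, 1, 1, 2, 2, 3]
step 2: w=[0.0001, 0.0001, 0.0089, 0.0089, 0.1872, 0.1872, 0.6075]  mean=-0.0288  Neff=2.2760  idx=[4, 4, 5, 6, 6, 6, 6]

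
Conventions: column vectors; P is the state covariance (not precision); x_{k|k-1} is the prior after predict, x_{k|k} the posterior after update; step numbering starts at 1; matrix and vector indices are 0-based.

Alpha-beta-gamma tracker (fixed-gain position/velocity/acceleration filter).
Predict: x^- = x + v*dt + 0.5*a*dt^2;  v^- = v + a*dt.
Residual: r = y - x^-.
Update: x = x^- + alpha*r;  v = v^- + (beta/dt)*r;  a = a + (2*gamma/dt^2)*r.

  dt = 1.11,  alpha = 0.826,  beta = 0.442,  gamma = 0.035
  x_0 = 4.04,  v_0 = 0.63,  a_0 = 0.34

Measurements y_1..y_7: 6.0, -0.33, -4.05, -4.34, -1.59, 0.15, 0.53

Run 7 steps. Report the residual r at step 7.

resid = -0.7254

step 1: x_pred=4.9488  r=1.0512  x^+=5.8171  v^+=1.4260  a^+=0.3997
step 2: x_pred=7.6462  r=-7.9762  x^+=1.0579  v^+=-1.3064  a^+=-0.0534
step 3: x_pred=-0.4252  r=-3.6248  x^+=-3.4193  v^+=-2.8091  a^+=-0.2594
step 4: x_pred=-6.6972  r=2.3572  x^+=-4.7502  v^+=-2.1584  a^+=-0.1255
step 5: x_pred=-7.2232  r=5.6332  x^+=-2.5702  v^+=-0.0545  a^+=0.1946
step 6: x_pred=-2.5108  r=2.6608  x^+=-0.3130  v^+=1.2210  a^+=0.3458
step 7: x_pred=1.2554  r=-0.7254  x^+=0.6562  v^+=1.3160  a^+=0.3046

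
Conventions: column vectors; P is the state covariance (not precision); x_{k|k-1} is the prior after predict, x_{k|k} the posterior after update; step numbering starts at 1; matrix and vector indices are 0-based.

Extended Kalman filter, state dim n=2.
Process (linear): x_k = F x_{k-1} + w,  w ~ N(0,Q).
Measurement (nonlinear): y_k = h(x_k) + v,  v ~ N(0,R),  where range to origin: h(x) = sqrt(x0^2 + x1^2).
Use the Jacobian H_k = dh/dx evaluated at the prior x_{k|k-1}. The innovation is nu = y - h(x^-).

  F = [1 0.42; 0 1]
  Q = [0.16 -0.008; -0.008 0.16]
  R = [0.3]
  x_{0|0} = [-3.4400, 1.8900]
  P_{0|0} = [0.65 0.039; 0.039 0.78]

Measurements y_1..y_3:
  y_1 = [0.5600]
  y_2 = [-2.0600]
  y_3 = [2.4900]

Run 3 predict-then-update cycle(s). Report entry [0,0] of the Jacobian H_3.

step 1: x^-=[-2.6462, 1.8900]  P^-=[0.9804 0.3586; 0.3586 0.9400]  H_jac=[-0.8138 0.5812]  S=[0.9275]  K=[-0.6354; 0.2744]  nu=[-2.6918]  x^+=[-0.9358, 1.1513]  P^+=[0.6059 0.5203; 0.5203 0.8702]
step 2: x^-=[-0.4522, 1.1513]  P^-=[1.3564 0.8778; 0.8778 1.0302]  H_jac=[-0.3656 0.9308]  S=[0.7763]  K=[0.4136; 0.8217]  nu=[-3.2970]  x^+=[-1.8158, -1.5577]  P^+=[1.2237 0.6140; 0.6140 0.5060]
step 3: x^-=[-2.4700, -1.5577]  P^-=[1.9886 0.8185; 0.8185 0.6660]  H_jac=[-0.8458 -0.5334]  S=[2.6509]  K=[-0.7992; -0.3952]  nu=[-0.4302]  x^+=[-2.1262, -1.3877]  P^+=[0.2953 -0.0188; -0.0188 0.2520]

H_jac[0,0] = -0.8458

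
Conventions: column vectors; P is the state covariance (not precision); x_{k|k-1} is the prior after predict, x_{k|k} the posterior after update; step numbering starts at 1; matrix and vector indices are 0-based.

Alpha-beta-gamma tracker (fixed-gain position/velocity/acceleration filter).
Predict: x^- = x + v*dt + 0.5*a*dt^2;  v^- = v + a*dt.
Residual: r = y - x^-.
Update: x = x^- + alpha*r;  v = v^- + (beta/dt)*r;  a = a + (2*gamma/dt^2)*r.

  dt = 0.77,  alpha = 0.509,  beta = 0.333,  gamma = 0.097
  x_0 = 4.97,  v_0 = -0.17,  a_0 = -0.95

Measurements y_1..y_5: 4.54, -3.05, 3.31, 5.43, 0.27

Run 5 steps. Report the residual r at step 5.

step 1: x_pred=4.5575  r=-0.0175  x^+=4.5486  v^+=-0.9091  a^+=-0.9557
step 2: x_pred=3.5653  r=-6.6153  x^+=0.1981  v^+=-4.5059  a^+=-3.1203
step 3: x_pred=-4.1964  r=7.5064  x^+=-0.3756  v^+=-3.6622  a^+=-0.6641
step 4: x_pred=-3.3924  r=8.8224  x^+=1.0982  v^+=-0.3582  a^+=2.2226
step 5: x_pred=1.4813  r=-1.2113  x^+=0.8647  v^+=0.8294  a^+=1.8263

resid = -1.2113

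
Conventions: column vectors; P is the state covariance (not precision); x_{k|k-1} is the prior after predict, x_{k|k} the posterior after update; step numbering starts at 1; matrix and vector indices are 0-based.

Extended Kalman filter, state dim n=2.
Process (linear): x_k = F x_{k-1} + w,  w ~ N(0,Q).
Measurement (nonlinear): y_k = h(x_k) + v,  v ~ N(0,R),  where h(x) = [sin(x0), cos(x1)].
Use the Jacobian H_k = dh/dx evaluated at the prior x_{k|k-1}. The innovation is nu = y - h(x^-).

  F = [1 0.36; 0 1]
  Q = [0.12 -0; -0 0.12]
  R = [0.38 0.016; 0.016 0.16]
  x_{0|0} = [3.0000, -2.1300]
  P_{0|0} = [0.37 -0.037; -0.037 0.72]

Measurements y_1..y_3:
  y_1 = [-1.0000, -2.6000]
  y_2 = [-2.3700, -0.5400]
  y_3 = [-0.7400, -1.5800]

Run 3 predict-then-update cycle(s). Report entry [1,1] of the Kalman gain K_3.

step 1: x^-=[2.2332, -2.1300]  P^-=[0.5567 0.2222; 0.2222 0.8400]  H_jac=[-0.6150 0.0000; 0.0000 0.8477]  S=[0.5906 -0.0998; -0.0998 0.7636]  K=[-0.5502 0.1747; -0.0754 0.9226]  nu=[-1.7885, -2.0695]  x^+=[2.8556, -3.9045]  P^+=[0.3354 0.0226; 0.0226 0.1727]
step 2: x^-=[1.4500, -3.9045]  P^-=[0.4941 0.0848; 0.0848 0.2927]  H_jac=[0.1205 0.0000; 0.0000 -0.6910]  S=[0.3872 0.0089; 0.0089 0.2998]  K=[0.1584 -0.2001; 0.0420 -0.6760]  nu=[-3.3627, 0.1828]  x^+=[0.8807, -4.1693]  P^+=[0.4729 0.0427; 0.0427 0.1556]
step 3: x^-=[-0.6202, -4.1693]  P^-=[0.6438 0.0987; 0.0987 0.2756]  H_jac=[0.8137 0.0000; 0.0000 -0.8561]  S=[0.8063 -0.0527; -0.0527 0.3620]  K=[0.6406 -0.1400; 0.0575 -0.6434]  nu=[-0.1588, -1.0632]  x^+=[-0.5730, -3.4944]  P^+=[0.2964 0.0142; 0.0142 0.1192]

K[1,1] = -0.6434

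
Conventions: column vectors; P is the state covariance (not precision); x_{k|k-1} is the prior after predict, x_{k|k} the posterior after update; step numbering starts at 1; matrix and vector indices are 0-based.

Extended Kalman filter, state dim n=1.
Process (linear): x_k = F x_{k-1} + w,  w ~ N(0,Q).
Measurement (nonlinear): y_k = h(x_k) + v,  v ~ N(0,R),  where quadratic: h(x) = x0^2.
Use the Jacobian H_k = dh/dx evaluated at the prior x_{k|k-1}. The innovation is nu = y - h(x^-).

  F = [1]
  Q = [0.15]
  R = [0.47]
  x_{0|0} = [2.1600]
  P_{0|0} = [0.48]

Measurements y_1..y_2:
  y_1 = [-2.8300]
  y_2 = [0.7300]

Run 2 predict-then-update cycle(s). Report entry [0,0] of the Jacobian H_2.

H_jac[0,0] = 0.9832

step 1: x^-=[2.1600]  P^-=[0.6300]  H_jac=[4.3200]  S=[12.2273]  K=[0.2226]  nu=[-7.4956]  x^+=[0.4916]  P^+=[0.0242]
step 2: x^-=[0.4916]  P^-=[0.1742]  H_jac=[0.9832]  S=[0.6384]  K=[0.2683]  nu=[0.4883]  x^+=[0.6226]  P^+=[0.1283]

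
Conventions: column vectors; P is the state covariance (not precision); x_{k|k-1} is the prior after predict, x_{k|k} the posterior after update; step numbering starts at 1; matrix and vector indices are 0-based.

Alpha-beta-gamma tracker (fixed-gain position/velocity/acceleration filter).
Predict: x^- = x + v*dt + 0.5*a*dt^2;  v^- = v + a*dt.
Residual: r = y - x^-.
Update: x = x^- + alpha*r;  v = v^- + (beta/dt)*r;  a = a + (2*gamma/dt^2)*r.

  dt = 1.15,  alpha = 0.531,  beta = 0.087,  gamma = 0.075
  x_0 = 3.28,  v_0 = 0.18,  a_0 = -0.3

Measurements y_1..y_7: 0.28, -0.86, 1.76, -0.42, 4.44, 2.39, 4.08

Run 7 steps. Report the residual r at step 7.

resid = 3.1748

step 1: x_pred=3.2886  r=-3.0086  x^+=1.6910  v^+=-0.3926  a^+=-0.6412
step 2: x_pred=0.8155  r=-1.6755  x^+=-0.0742  v^+=-1.2568  a^+=-0.8313
step 3: x_pred=-2.0692  r=3.8292  x^+=-0.0359  v^+=-1.9231  a^+=-0.3970
step 4: x_pred=-2.5099  r=2.0899  x^+=-1.4002  v^+=-2.2215  a^+=-0.1599
step 5: x_pred=-4.0606  r=8.5006  x^+=0.4532  v^+=-1.7623  a^+=0.8042
step 6: x_pred=-1.0417  r=3.4317  x^+=0.7805  v^+=-0.5778  a^+=1.1935
step 7: x_pred=0.9052  r=3.1748  x^+=2.5910  v^+=1.0348  a^+=1.5535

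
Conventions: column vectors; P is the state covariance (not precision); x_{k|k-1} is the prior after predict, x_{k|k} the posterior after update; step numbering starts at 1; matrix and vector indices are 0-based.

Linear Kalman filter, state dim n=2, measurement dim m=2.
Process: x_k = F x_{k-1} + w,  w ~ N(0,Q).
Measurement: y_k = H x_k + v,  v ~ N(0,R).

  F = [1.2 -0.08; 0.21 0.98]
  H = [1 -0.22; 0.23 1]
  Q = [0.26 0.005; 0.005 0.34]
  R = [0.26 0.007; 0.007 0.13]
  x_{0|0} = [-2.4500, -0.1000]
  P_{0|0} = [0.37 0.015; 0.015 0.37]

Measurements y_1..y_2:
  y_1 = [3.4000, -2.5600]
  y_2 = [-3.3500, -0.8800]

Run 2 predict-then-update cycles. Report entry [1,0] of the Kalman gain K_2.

step 1: x^-=[-2.9320, -0.6125]  P^-=[0.7923 0.0866; 0.0866 0.7178]  S=[1.0489 0.1135; 0.1135 0.9296]  K=[0.7153 0.2018; -0.1559 0.8127]  nu=[6.1973, -1.2731]  x^+=[1.2441, -2.6136]  P^+=[0.1849 -0.0113; -0.0113 0.1072]
step 2: x^-=[1.7020, -2.3001]  P^-=[0.5291 0.0301; 0.0301 0.4464]  S=[0.7975 0.0591; 0.0591 0.6183]  K=[0.6415 0.1842; -0.1407 0.7467]  nu=[-5.5580, 1.0286]  x^+=[-1.6742, -0.7500]  P^+=[0.1660 -0.0097; -0.0097 0.0983]

K[1,0] = -0.1407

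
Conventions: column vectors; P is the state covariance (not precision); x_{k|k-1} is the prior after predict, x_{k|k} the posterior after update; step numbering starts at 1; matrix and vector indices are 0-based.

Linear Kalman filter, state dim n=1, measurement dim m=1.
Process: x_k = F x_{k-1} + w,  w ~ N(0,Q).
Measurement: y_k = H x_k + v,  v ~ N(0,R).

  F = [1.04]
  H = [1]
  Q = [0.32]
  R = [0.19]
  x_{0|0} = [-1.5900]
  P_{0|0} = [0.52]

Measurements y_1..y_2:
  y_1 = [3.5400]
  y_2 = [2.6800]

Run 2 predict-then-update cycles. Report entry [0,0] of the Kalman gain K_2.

step 1: x^-=[-1.6536]  P^-=[0.8824]  S=[1.0724]  K=[0.8228]  nu=[5.1936]  x^+=[2.6199]  P^+=[0.1563]
step 2: x^-=[2.7247]  P^-=[0.4891]  S=[0.6791]  K=[0.7202]  nu=[-0.0447]  x^+=[2.6925]  P^+=[0.1368]

K[0,0] = 0.7202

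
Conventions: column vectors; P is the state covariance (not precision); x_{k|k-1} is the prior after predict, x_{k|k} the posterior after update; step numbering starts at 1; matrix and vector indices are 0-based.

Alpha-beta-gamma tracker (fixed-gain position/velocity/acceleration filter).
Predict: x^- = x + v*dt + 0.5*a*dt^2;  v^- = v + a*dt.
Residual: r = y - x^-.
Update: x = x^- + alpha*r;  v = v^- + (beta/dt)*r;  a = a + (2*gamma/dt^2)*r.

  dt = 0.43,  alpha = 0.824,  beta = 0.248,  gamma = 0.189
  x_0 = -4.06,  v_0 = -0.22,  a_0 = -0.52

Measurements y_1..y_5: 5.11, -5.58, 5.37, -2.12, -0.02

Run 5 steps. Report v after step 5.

v_post = -1.9371

step 1: x_pred=-4.2027  r=9.3127  x^+=3.4710  v^+=4.9274  a^+=18.5183
step 2: x_pred=7.3018  r=-12.8818  x^+=-3.3128  v^+=5.4608  a^+=-7.8165
step 3: x_pred=-1.6873  r=7.0573  x^+=4.1279  v^+=6.1700  a^+=6.6110
step 4: x_pred=7.3922  r=-9.5122  x^+=-0.4459  v^+=3.5266  a^+=-12.8352
step 5: x_pred=-0.1160  r=0.0960  x^+=-0.0369  v^+=-1.9371  a^+=-12.6389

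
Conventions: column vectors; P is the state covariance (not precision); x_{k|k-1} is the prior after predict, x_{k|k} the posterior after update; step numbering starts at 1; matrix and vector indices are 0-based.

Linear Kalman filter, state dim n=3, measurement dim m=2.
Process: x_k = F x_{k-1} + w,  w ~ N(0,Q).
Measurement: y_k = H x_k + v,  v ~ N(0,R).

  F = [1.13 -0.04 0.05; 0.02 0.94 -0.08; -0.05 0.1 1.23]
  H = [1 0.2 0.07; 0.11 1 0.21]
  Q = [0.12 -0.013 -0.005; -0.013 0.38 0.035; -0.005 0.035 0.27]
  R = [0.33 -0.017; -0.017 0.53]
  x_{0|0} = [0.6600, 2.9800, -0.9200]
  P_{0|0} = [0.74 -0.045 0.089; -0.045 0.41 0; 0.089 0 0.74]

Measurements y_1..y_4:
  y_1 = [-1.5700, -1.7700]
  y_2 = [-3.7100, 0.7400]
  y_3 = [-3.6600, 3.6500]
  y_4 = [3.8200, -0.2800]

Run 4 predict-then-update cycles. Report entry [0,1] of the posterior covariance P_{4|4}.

step 1: x^-=[0.5806, 2.8880, -0.8666]  P^-=[1.0815 -0.0704 0.1154; -0.0704 0.7453 0.0046; 0.1154 0.0046 1.3850]  S=[1.4363 0.2251; 0.2251 1.3413]  K=[0.7603 -0.0733; -0.0321 0.5560; 0.1155 0.2103]  nu=[-2.6675, -4.5399]  x^+=[-1.1148, 0.4494, -2.1295]  P^+=[0.2691 -0.0763 -0.0242; -0.0763 0.3372 -0.1599; -0.0242 -0.1599 1.2956]
step 2: x^-=[-1.3842, 0.5705, -2.5186]  P^-=[0.4722 -0.1116 0.0229; -0.1116 0.7076 -0.2419; 0.0229 -0.2419 2.1985]  S=[0.7931 0.0726; 0.0726 1.2152]  K=[0.5766 -0.0796; -0.0324 0.5323; 0.1460 0.1742]  nu=[-2.2636, 0.8507]  x^+=[-2.7570, 1.0967, -2.7008]  P^+=[0.2075 -0.0678 -0.0335; -0.0678 0.3649 -0.3561; -0.0335 -0.3561 2.1411]
step 3: x^-=[-3.2944, 1.1918, -3.0745]  P^-=[0.3947 -0.1174 0.0750; -0.1174 0.7673 -0.5484; 0.0750 -0.5484 3.4306]  S=[0.7204 0.0652; 0.0652 1.2007]  K=[0.5296 -0.0773; -0.0517 0.5352; 0.2730 0.1353]  nu=[-0.3888, 3.4662]  x^+=[-3.7682, 3.0671, -2.7115]  P^+=[0.1908 -0.0668 -0.0199; -0.0668 0.4251 -0.6342; -0.0199 -0.6342 3.3501]
step 4: x^-=[-4.5163, 3.0246, -2.8400]  P^-=[0.3790 -0.1390 0.1813; -0.1390 0.8701 -0.9807; 0.1813 -0.9807 5.1901]  S=[0.7116 0.0626; 0.0626 1.1994]  K=[0.5182 -0.0764; -0.0953 0.5459; 0.4825 0.0825]  nu=[7.9302, -2.2114]  x^+=[-0.2382, 1.0617, 0.8037]  P^+=[0.1859 -0.0720 0.0106; -0.0720 0.5127 -1.0180; 0.0106 -1.0180 5.0113]

P_post[0,1] = -0.0720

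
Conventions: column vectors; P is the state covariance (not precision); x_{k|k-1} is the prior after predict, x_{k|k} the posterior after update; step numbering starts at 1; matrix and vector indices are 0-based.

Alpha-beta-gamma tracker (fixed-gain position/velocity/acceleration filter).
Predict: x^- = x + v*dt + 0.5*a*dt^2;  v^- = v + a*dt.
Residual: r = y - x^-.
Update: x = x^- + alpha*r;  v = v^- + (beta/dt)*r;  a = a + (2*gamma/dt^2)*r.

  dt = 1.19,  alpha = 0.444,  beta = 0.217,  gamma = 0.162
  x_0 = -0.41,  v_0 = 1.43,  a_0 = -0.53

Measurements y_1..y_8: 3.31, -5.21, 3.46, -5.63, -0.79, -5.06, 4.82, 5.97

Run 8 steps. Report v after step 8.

v_post = 7.4727

step 1: x_pred=0.9164  r=2.3936  x^+=1.9792  v^+=1.2358  a^+=0.0176
step 2: x_pred=3.4622  r=-8.6722  x^+=-0.3882  v^+=-0.3246  a^+=-1.9665
step 3: x_pred=-2.1670  r=5.6270  x^+=0.3314  v^+=-1.6387  a^+=-0.6791
step 4: x_pred=-2.0995  r=-3.5305  x^+=-3.6671  v^+=-3.0907  a^+=-1.4869
step 5: x_pred=-8.3977  r=7.6077  x^+=-5.0199  v^+=-3.4727  a^+=0.2538
step 6: x_pred=-8.9728  r=3.9128  x^+=-7.2355  v^+=-2.4573  a^+=1.1490
step 7: x_pred=-9.3461  r=14.1661  x^+=-3.0564  v^+=1.4933  a^+=4.3902
step 8: x_pred=1.8291  r=4.1409  x^+=3.6677  v^+=7.4727  a^+=5.3376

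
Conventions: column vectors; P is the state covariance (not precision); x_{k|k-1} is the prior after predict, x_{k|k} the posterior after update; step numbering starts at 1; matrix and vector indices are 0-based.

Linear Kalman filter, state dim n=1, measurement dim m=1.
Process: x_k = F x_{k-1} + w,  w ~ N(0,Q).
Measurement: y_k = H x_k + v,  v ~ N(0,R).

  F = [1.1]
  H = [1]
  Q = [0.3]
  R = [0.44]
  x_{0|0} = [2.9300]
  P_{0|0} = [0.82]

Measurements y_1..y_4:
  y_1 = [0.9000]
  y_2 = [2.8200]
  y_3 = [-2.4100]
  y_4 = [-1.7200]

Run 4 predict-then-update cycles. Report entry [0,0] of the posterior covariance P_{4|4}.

P_post[0,0] = 0.2561

step 1: x^-=[3.2230]  P^-=[1.2922]  S=[1.7322]  K=[0.7460]  nu=[-2.3230]  x^+=[1.4901]  P^+=[0.3282]
step 2: x^-=[1.6391]  P^-=[0.6972]  S=[1.1372]  K=[0.6131]  nu=[1.1809]  x^+=[2.3631]  P^+=[0.2698]
step 3: x^-=[2.5994]  P^-=[0.6264]  S=[1.0664]  K=[0.5874]  nu=[-5.0094]  x^+=[-0.3431]  P^+=[0.2585]
step 4: x^-=[-0.3774]  P^-=[0.6127]  S=[1.0527]  K=[0.5820]  nu=[-1.3426]  x^+=[-1.1589]  P^+=[0.2561]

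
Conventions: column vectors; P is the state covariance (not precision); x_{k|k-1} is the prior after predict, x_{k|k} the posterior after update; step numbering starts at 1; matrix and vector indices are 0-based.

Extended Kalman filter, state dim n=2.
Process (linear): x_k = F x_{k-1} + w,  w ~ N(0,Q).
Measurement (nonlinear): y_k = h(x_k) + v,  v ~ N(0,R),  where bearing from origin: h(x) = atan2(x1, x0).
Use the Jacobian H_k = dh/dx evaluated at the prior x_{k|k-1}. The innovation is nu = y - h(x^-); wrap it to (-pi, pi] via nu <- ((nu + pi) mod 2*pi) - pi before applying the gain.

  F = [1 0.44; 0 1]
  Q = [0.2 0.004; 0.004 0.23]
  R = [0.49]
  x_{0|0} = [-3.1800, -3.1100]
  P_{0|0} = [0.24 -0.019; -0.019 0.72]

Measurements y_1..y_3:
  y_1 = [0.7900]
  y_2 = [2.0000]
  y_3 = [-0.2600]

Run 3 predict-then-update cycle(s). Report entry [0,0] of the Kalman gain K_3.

step 1: x^-=[-4.5484, -3.1100]  P^-=[0.5627 0.3018; 0.3018 0.9500]  H_jac=[0.1024 -0.1498]  S=[0.5080]  K=[0.0245; -0.2193]  nu=[-2.9513]  x^+=[-4.6206, -2.4627]  P^+=[0.5624 0.3045; 0.3045 0.9256]
step 2: x^-=[-5.7042, -2.4627]  P^-=[1.2095 0.7158; 0.7158 1.1556]  H_jac=[0.0638 -0.1478]  S=[0.5067]  K=[-0.0565; -0.2469]  nu=[-1.5492]  x^+=[-5.6167, -2.0802]  P^+=[1.2079 0.7087; 0.7087 1.1247]
step 3: x^-=[-6.5320, -2.0802]  P^-=[2.2493 1.2076; 1.2076 1.3547]  H_jac=[0.0443 -0.1390]  S=[0.5057]  K=[-0.1350; -0.2666]  nu=[2.5733]  x^+=[-6.8794, -2.7663]  P^+=[2.2401 1.1894; 1.1894 1.3187]

K[0,0] = -0.1350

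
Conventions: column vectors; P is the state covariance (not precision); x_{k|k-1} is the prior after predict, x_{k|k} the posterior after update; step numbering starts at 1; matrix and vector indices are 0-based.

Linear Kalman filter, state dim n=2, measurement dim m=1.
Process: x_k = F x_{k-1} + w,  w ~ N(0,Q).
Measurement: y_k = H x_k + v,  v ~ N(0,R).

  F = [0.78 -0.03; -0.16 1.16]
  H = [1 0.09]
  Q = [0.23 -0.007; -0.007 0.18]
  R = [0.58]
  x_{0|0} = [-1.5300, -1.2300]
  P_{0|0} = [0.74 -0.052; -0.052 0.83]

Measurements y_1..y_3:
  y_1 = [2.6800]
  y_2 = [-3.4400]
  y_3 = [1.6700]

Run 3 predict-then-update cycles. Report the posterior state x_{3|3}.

step 1: x^-=[-1.1565, -1.1820]  P^-=[0.6834 -0.1755; -0.1755 1.3351]  S=[1.2426]  K=[0.5373; -0.0446]  nu=[3.9429]  x^+=[0.9618, -1.3577]  P^+=[0.3247 -0.1458; -0.1458 1.3326]
step 2: x^-=[0.7910, -1.7288]  P^-=[0.4356 -0.2265; -0.2265 2.0356]  S=[0.9913]  K=[0.4188; -0.0437]  nu=[-4.0754]  x^+=[-0.9160, -1.5508]  P^+=[0.2617 -0.2084; -0.2084 2.0337]
step 3: x^-=[-0.6679, -1.6524]  P^-=[0.4008 -0.3000; -0.3000 3.0006]  S=[0.9511]  K=[0.3930; -0.0314]  nu=[2.4867]  x^+=[0.3093, -1.7306]  P^+=[0.2539 -0.2882; -0.2882 2.9997]

x_post = [0.3093, -1.7306]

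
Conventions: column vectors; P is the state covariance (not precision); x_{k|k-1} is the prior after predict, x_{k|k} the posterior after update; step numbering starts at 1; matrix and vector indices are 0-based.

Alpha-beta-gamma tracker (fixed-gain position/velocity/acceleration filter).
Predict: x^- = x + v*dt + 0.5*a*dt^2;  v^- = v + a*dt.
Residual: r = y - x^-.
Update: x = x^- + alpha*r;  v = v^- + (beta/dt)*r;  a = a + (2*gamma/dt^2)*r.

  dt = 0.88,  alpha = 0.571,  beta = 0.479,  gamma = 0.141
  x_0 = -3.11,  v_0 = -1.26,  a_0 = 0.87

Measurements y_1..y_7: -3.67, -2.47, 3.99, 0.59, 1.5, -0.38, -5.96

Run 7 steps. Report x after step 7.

x_post = -4.1234

step 1: x_pred=-3.8819  r=0.2119  x^+=-3.7609  v^+=-0.3790  a^+=0.9472
step 2: x_pred=-3.7277  r=1.2577  x^+=-3.0096  v^+=1.1391  a^+=1.4052
step 3: x_pred=-1.4631  r=5.4531  x^+=1.6506  v^+=5.3439  a^+=3.3909
step 4: x_pred=7.6662  r=-7.0762  x^+=3.6257  v^+=4.4762  a^+=0.8141
step 5: x_pred=7.8800  r=-6.3800  x^+=4.2370  v^+=1.7199  a^+=-1.5092
step 6: x_pred=5.1662  r=-5.5462  x^+=1.9993  v^+=-2.6270  a^+=-3.5288
step 7: x_pred=-1.6788  r=-4.2812  x^+=-4.1234  v^+=-8.0627  a^+=-5.0878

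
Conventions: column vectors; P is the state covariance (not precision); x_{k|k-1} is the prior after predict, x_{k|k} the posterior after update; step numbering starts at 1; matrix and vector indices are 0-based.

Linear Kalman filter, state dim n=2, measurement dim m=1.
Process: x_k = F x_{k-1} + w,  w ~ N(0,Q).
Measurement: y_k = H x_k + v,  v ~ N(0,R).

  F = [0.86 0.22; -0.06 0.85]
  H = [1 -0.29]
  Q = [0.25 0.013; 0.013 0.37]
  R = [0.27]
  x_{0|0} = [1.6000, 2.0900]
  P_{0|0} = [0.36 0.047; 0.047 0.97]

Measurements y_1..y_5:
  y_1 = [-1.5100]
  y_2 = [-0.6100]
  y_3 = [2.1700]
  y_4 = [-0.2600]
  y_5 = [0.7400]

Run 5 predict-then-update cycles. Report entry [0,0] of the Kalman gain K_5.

step 1: x^-=[1.8358, 1.6805]  P^-=[0.5810 0.2096; 0.2096 1.0673]  S=[0.8192]  K=[0.6350; -0.1220]  nu=[-2.8585]  x^+=[0.0206, 2.0293]  P^+=[0.2506 0.2730; 0.2730 1.0551]
step 2: x^-=[0.4642, 1.7237]  P^-=[0.5898 0.3934; 0.3934 1.1054]  S=[0.7246]  K=[0.6565; 0.1005]  nu=[-0.5743]  x^+=[0.0871, 1.6660]  P^+=[0.2775 0.3456; 0.3456 1.0981]
step 3: x^-=[0.4415, 1.4109]  P^-=[0.6391 0.4521; 0.4521 1.1291]  S=[0.7419]  K=[0.6848; 0.1680]  nu=[2.1377]  x^+=[1.9053, 1.7700]  P^+=[0.2912 0.3667; 0.3667 1.1082]
step 4: x^-=[2.0280, 1.3902]  P^-=[0.6578 0.4684; 0.4684 1.1343]  S=[0.7515]  K=[0.6946; 0.1856]  nu=[-1.8848]  x^+=[0.7189, 1.0403]  P^+=[0.2953 0.3716; 0.3716 1.1084]
step 5: x^-=[0.8471, 0.8411]  P^-=[0.6626 0.4717; 0.4717 1.1340]  S=[0.7544]  K=[0.6970; 0.1894]  nu=[0.1368]  x^+=[0.9425, 0.8671]  P^+=[0.2961 0.3721; 0.3721 1.1069]

K[0,0] = 0.6970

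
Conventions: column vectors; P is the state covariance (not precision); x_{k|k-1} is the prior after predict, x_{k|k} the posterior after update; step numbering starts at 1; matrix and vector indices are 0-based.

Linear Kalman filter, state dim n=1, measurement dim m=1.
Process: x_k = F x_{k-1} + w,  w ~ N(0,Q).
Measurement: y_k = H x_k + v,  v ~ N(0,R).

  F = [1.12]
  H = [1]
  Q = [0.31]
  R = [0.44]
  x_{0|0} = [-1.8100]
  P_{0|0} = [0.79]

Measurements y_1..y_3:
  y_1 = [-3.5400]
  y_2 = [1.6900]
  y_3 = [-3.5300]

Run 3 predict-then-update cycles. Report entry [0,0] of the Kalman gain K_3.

K[0,0] = 0.5974

step 1: x^-=[-2.0272]  P^-=[1.3010]  S=[1.7410]  K=[0.7473]  nu=[-1.5128]  x^+=[-3.1577]  P^+=[0.3288]
step 2: x^-=[-3.5366]  P^-=[0.7224]  S=[1.1624]  K=[0.6215]  nu=[5.2266]  x^+=[-0.2883]  P^+=[0.2735]
step 3: x^-=[-0.3229]  P^-=[0.6530]  S=[1.0930]  K=[0.5974]  nu=[-3.2071]  x^+=[-2.2390]  P^+=[0.2629]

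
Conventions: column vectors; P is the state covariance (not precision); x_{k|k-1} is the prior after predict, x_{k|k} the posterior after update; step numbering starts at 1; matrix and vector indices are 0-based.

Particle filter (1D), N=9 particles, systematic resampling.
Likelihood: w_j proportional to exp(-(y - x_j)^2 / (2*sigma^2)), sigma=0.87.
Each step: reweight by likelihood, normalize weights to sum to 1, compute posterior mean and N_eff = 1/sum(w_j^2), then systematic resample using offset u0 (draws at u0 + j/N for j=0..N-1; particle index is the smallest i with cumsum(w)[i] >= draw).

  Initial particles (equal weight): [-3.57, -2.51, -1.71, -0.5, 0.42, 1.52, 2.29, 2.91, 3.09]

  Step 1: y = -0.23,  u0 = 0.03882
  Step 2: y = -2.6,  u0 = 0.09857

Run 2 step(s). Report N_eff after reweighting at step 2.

N_eff = 1.8500

step 1: w=[0.0003, 0.0152, 0.1106, 0.4480, 0.3556, 0.0622, 0.0071, 0.0007, 0.0003]  mean=-0.1892  Neff=2.9106  idx=[2, 3, 3, 3, 3, 4, 4, 4, 4]
step 2: w=[0.7231, 0.0663, 0.0663, 0.0663, 0.0663, 0.0030, 0.0030, 0.0030, 0.0030]  mean=-1.3641  Neff=1.8500  idx=[0, 0, 0, 0, 0, 0, 1, 3, 4]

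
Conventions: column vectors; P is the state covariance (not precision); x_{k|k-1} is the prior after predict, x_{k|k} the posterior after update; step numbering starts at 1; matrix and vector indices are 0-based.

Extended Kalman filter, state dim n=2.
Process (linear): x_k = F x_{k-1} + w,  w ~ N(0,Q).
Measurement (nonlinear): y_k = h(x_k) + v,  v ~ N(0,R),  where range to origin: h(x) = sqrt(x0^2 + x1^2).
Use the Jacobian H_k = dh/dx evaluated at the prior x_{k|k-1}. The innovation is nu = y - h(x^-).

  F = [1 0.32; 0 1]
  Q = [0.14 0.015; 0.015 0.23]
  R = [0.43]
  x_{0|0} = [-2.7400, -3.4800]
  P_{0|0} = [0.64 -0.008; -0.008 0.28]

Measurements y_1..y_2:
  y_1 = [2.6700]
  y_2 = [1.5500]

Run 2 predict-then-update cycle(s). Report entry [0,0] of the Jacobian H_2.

H_jac[0,0] = -0.7841

step 1: x^-=[-3.8536, -3.4800]  P^-=[0.8036 0.0966; 0.0966 0.5100]  H_jac=[-0.7422 -0.6702]  S=[1.1978]  K=[-0.5519; -0.3452]  nu=[-2.5224]  x^+=[-2.4614, -2.6092]  P^+=[0.4387 -0.1316; -0.1316 0.3673]
step 2: x^-=[-3.2964, -2.6092]  P^-=[0.5320 0.0009; 0.0009 0.5973]  H_jac=[-0.7841 -0.6206]  S=[0.9880]  K=[-0.4228; -0.3759]  nu=[-2.6540]  x^+=[-2.1743, -1.6116]  P^+=[0.3554 -0.1561; -0.1561 0.4577]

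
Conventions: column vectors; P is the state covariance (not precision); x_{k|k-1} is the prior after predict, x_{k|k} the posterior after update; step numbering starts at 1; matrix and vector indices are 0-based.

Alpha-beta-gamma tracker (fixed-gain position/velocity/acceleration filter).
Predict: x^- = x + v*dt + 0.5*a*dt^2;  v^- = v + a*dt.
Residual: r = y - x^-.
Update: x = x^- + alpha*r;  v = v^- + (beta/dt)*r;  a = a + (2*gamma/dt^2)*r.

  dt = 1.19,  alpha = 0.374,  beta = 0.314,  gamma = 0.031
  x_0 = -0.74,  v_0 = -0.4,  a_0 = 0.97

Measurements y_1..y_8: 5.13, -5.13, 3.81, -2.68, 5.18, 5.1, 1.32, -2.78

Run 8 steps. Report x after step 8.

step 1: x_pred=-0.5292  r=5.6592  x^+=1.5873  v^+=2.2476  a^+=1.2178
step 2: x_pred=5.1242  r=-10.2542  x^+=1.2891  v^+=0.9910  a^+=0.7688
step 3: x_pred=3.0128  r=0.7972  x^+=3.3109  v^+=2.1162  a^+=0.8037
step 4: x_pred=6.3983  r=-9.0783  x^+=3.0030  v^+=0.6772  a^+=0.4063
step 5: x_pred=4.0966  r=1.0834  x^+=4.5018  v^+=1.4465  a^+=0.4537
step 6: x_pred=6.5444  r=-1.4444  x^+=6.0042  v^+=1.6053  a^+=0.3905
step 7: x_pred=8.1910  r=-6.8710  x^+=5.6212  v^+=0.2569  a^+=0.0896
step 8: x_pred=5.9904  r=-8.7704  x^+=2.7103  v^+=-1.9506  a^+=-0.2944

x_post = 2.7103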